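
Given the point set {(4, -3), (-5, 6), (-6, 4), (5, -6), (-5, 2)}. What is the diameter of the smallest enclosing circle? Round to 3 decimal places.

15.620

The farthest pair is (-5, 6)–(5, -6) with squared distance 244. The circle on this segment as diameter has centre (0, 0) and r² = 244/4 = 61.
Check (4, -3): distance² to centre = 25 ≤ 61, so it lies inside.
All remaining points lie in this disk, and no smaller disk contains both endpoints, so this is the minimum enclosing circle.
Diameter = 2r = 2√61 ≈ 15.620.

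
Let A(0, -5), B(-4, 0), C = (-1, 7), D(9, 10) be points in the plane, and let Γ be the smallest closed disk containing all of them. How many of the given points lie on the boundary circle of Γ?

3

By Welzl's lemma the MEC is supported by two points (diametrically opposite) or three points (on a circumcircle).
The minimum enclosing circle is determined by three boundary points: A, B, D.
Their circumcentre is (61/14, 181/70) with r² = 187493/2450.
The farthest remaining point C is at distance² 118053/2450 ≤ 187493/2450.
The points at distance exactly r from the centre are A, B, D — 3 points.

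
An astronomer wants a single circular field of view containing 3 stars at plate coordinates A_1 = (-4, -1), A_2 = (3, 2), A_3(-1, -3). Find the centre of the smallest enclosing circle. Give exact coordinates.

(-0.5, 0.5)

Side lengths²: A_1A_2² = 58, A_1A_3² = 13, A_2A_3² = 41.
Since A_1A_2² = 58 ≥ 41 + 13 = 54, the angle opposite A_1A_2 is not acute, so the smallest enclosing circle has A_1A_2 as diameter.
Centre = midpoint of A_1A_2 = (-0.5, 0.5), r² = 58/4 = 14.5.
Centre = (-0.5, 0.5).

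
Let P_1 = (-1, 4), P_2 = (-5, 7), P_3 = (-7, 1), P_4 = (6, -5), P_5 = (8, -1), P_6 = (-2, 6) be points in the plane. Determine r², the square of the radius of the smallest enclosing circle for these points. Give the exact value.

66.25

A smallest enclosing disk is always determined by at most three of the input points on its boundary.
The farthest pair is P_2–P_4 with squared distance 265. The circle on this segment as diameter has centre (0.5, 1) and r² = 265/4 = 66.25.
Check P_1: distance² to centre = 11.25 ≤ 66.25, so it lies inside.
All remaining points lie in this disk, and no smaller disk contains both endpoints, so this is the minimum enclosing circle.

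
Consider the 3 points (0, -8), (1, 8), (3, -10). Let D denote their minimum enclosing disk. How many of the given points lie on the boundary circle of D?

2

Call the three points A, B, C in the order given.
Side lengths²: AB² = 257, AC² = 13, BC² = 328.
Since BC² = 328 ≥ 257 + 13 = 270, the angle opposite BC is not acute, so the smallest enclosing circle has BC as diameter.
Centre = midpoint of BC = (2, -1), r² = 328/4 = 82.
The points at distance exactly r from the centre are (1, 8), (3, -10) — 2 points.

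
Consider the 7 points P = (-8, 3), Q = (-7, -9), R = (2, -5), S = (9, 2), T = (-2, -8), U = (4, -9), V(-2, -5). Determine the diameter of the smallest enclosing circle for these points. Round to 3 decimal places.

The minimum enclosing circle is determined by three boundary points: P, Q, S.
Their circumcentre is (3/14, -33/14) with r² = 9425/98.
The farthest remaining point U is at distance² 5729/98 ≤ 9425/98.
Diameter = 2r = 2√(9425/98) ≈ 19.614.

19.614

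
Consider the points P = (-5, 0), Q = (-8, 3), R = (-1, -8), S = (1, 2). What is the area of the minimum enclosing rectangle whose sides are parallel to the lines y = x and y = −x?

In coordinates u = x + y, v = x − y the rectangle is axis-aligned; the map (x,y)→(u,v) scales areas by 2.
u-values: -5, -5, -9, 3; range = 3 − (-9) = 12.
v-values: -5, -11, 7, -1; range = 7 − (-11) = 18.
Area = (12 × 18) / 2 = 108.

108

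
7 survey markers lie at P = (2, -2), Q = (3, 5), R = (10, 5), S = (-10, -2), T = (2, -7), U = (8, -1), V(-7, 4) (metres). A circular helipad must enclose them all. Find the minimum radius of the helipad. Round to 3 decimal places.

10.595

By Welzl's lemma the MEC is supported by two points (diametrically opposite) or three points (on a circumcircle).
The farthest pair is R–S with squared distance 449. The circle on this segment as diameter has centre (0, 1.5) and r² = 449/4 = 112.25.
Check P: distance² to centre = 16.25 ≤ 112.25, so it lies inside.
All remaining points lie in this disk, and no smaller disk contains both endpoints, so this is the minimum enclosing circle.
r = √(112.25) ≈ 10.595.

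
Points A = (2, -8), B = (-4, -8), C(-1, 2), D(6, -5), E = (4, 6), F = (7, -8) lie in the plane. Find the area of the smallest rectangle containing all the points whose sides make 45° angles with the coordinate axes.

198

In coordinates u = x + y, v = x − y the rectangle is axis-aligned; the map (x,y)→(u,v) scales areas by 2.
u-values: -6, -12, 1, 1, 10, -1; range = 10 − (-12) = 22.
v-values: 10, 4, -3, 11, -2, 15; range = 15 − (-3) = 18.
Area = (22 × 18) / 2 = 198.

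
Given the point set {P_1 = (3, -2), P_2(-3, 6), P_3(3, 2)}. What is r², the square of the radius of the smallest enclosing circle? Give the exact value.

25

Side lengths²: P_1P_2² = 100, P_1P_3² = 16, P_2P_3² = 52.
Since P_1P_2² = 100 ≥ 52 + 16 = 68, the angle opposite P_1P_2 is not acute, so the smallest enclosing circle has P_1P_2 as diameter.
Centre = midpoint of P_1P_2 = (0, 2), r² = 100/4 = 25.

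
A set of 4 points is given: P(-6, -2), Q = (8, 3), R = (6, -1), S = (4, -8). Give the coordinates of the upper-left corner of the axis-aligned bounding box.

x-range [-6, 8], y-range [-8, 3].
The upper-left corner is (-6, 3).

(-6, 3)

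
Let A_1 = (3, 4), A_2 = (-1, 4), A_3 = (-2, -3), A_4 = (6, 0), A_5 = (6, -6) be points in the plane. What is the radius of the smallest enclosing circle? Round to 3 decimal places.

A smallest enclosing disk is always determined by at most three of the input points on its boundary.
The farthest pair is A_2–A_5 with squared distance 149. The circle on this segment as diameter has centre (2.5, -1) and r² = 149/4 = 37.25.
Check A_1: distance² to centre = 25.25 ≤ 37.25, so it lies inside.
All remaining points lie in this disk, and no smaller disk contains both endpoints, so this is the minimum enclosing circle.
r = √(37.25) ≈ 6.103.

6.103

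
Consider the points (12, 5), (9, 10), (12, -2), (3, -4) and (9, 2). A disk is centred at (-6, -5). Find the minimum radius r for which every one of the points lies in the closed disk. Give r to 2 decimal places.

21.21

The required radius is the distance from (-6, -5) to the farthest point.
Squared distances: 424, 450, 333, 82, 274.
Maximum is 450, attained at (9, 10).
r = √450 ≈ 21.21.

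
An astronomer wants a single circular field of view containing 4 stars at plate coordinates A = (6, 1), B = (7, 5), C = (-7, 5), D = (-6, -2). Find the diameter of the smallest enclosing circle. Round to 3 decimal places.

14.915

The minimum enclosing circle is determined by three boundary points: B, C, D.
Their circumcentre is (0, 17/7) with r² = 2725/49.
The farthest remaining point A is at distance² 1864/49 ≤ 2725/49.
Diameter = 2r = 2√(2725/49) ≈ 14.915.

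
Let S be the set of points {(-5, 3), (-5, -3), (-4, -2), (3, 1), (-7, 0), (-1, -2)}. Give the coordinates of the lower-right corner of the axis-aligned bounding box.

x-range [-7, 3], y-range [-3, 3].
The lower-right corner is (3, -3).

(3, -3)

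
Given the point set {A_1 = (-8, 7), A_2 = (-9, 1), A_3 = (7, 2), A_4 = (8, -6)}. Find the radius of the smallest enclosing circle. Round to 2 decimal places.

The farthest pair is A_1–A_4 with squared distance 425. The circle on this segment as diameter has centre (0, 0.5) and r² = 425/4 = 106.25.
Check A_2: distance² to centre = 81.25 ≤ 106.25, so it lies inside.
All remaining points lie in this disk, and no smaller disk contains both endpoints, so this is the minimum enclosing circle.
r = √(106.25) ≈ 10.31.

10.31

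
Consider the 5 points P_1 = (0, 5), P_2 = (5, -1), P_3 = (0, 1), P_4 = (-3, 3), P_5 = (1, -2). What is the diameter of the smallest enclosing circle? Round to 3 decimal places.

A smallest enclosing disk is always determined by at most three of the input points on its boundary.
The farthest pair is P_2–P_4 with squared distance 80. The circle on this segment as diameter has centre (1, 1) and r² = 80/4 = 20.
Check P_1: distance² to centre = 17 ≤ 20, so it lies inside.
All remaining points lie in this disk, and no smaller disk contains both endpoints, so this is the minimum enclosing circle.
Diameter = 2r = 2√20 ≈ 8.944.

8.944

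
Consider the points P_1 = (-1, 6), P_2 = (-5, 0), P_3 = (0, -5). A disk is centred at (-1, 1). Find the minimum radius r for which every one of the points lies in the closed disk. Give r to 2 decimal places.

6.08

The required radius is the distance from (-1, 1) to the farthest point.
Squared distances: 25, 17, 37.
Maximum is 37, attained at P_3.
r = √37 ≈ 6.08.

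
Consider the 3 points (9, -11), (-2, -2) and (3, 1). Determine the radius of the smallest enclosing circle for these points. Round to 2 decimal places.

Call the three points A, B, C in the order given.
Side lengths²: AB² = 202, AC² = 180, BC² = 34.
Since AB² = 202 < 180 + 34 = 214, the triangle is acute, so the smallest enclosing circle is the circumcircle.
Circumcentre = (50/13, -79/13), r² = 8585/169.
r = √(8585/169) ≈ 7.13.

7.13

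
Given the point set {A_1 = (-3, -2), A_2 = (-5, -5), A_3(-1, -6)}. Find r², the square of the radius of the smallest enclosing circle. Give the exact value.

Side lengths²: A_1A_2² = 13, A_1A_3² = 20, A_2A_3² = 17.
Since A_1A_3² = 20 < 17 + 13 = 30, the triangle is acute, so the smallest enclosing circle is the circumcircle.
Circumcentre = (-19/7, -61/14), r² = 1105/196.

1105/196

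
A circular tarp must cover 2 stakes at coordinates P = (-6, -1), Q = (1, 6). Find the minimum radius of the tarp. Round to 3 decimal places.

4.950

The smallest circle enclosing two points has them as diameter endpoints.
Centre = midpoint = (-2.5, 2.5); r² = |PQ|²/4 = 98/4 = 24.5.
r = √(24.5) ≈ 4.950.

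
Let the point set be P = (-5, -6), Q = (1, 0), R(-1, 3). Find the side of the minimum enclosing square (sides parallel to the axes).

The bounding box has width 6 and height 9.
An axis-aligned square enclosing the set must have side ≥ max(width, height).
So the minimum side is max(6, 9) = 9.

9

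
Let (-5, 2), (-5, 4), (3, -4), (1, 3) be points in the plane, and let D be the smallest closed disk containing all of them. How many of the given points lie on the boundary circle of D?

2

The farthest pair is (-5, 4)–(3, -4) with squared distance 128. The circle on this segment as diameter has centre (-1, 0) and r² = 128/4 = 32.
Check (-5, 2): distance² to centre = 20 ≤ 32, so it lies inside.
All remaining points lie in this disk, and no smaller disk contains both endpoints, so this is the minimum enclosing circle.
The points at distance exactly r from the centre are (-5, 4), (3, -4) — 2 points.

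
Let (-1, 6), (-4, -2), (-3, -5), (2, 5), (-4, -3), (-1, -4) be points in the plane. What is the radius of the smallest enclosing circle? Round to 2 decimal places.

5.65

The minimum enclosing circle of a finite set is fixed by two of the points (as a diameter) or three (as a circumcircle).
The minimum enclosing circle is determined by three boundary points: (-1, 6), (-3, -5), (2, 5).
Their circumcentre is (-17/14, 5/14) with r² = 3125/98.
The farthest remaining point (-4, -3) is at distance² 1865/98 ≤ 3125/98.
r = √(3125/98) ≈ 5.65.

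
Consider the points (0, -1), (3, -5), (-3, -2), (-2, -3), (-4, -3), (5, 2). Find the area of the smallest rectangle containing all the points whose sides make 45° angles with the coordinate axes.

In coordinates u = x + y, v = x − y the rectangle is axis-aligned; the map (x,y)→(u,v) scales areas by 2.
u-values: -1, -2, -5, -5, -7, 7; range = 7 − (-7) = 14.
v-values: 1, 8, -1, 1, -1, 3; range = 8 − (-1) = 9.
Area = (14 × 9) / 2 = 63.

63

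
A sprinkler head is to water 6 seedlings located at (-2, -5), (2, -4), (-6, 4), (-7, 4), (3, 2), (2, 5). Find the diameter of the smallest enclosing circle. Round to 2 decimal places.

The minimum enclosing circle of a finite set is fixed by two of the points (as a diameter) or three (as a circumcircle).
The minimum enclosing circle is determined by three boundary points: (2, -4), (-7, 4), (2, 5).
Their circumcentre is (-37/18, 0.5) with r² = 5945/162.
The farthest remaining point (-2, -5) is at distance² 4901/162 ≤ 5945/162.
Diameter = 2r = 2√(5945/162) ≈ 12.12.

12.12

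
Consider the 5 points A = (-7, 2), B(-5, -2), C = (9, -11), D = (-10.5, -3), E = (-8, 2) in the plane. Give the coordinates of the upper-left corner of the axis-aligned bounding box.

x-range [-10.5, 9], y-range [-11, 2].
The upper-left corner is (-10.5, 2).

(-10.5, 2)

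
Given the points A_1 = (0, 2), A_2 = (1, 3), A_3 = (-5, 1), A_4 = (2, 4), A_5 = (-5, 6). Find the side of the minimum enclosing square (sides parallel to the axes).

7

The bounding box has width 7 and height 5.
An axis-aligned square enclosing the set must have side ≥ max(width, height).
So the minimum side is max(7, 5) = 7.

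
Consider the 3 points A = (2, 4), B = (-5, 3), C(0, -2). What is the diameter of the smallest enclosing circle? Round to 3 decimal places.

7.906

Side lengths²: AB² = 50, AC² = 40, BC² = 50.
Since BC² = 50 < 50 + 40 = 90, the triangle is acute, so the smallest enclosing circle is the circumcircle.
Circumcentre = (-1.25, 1.75), r² = 15.625.
Diameter = 2r = 2√(15.625) ≈ 7.906.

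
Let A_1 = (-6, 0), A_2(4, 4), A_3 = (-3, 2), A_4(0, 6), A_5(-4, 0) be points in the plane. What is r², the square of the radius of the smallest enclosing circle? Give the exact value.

29

The farthest pair is A_1–A_2 with squared distance 116. The circle on this segment as diameter has centre (-1, 2) and r² = 116/4 = 29.
Check A_3: distance² to centre = 4 ≤ 29, so it lies inside.
All remaining points lie in this disk, and no smaller disk contains both endpoints, so this is the minimum enclosing circle.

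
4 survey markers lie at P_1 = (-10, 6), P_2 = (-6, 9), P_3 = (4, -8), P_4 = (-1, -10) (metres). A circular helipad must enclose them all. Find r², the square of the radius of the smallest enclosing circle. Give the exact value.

9725/98

The minimum enclosing circle is determined by three boundary points: P_1, P_2, P_3.
Their circumcentre is (-31/14, -3/14) with r² = 9725/98.
The farthest remaining point P_4 is at distance² 9529/98 ≤ 9725/98.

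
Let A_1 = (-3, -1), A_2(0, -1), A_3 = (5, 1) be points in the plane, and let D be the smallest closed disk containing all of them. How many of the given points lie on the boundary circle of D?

2

Side lengths²: A_1A_2² = 9, A_1A_3² = 68, A_2A_3² = 29.
Since A_1A_3² = 68 ≥ 29 + 9 = 38, the angle opposite A_1A_3 is not acute, so the smallest enclosing circle has A_1A_3 as diameter.
Centre = midpoint of A_1A_3 = (1, 0), r² = 68/4 = 17.
The points at distance exactly r from the centre are A_1, A_3 — 2 points.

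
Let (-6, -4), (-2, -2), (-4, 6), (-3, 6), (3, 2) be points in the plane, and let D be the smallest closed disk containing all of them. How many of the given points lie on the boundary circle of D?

The minimum enclosing circle is determined by three boundary points: (-6, -4), (-4, 6), (3, 2).
Their circumcentre is (-2.5, 0.5) with r² = 32.5.
The farthest remaining point (-3, 6) is at distance² 30.5 ≤ 32.5.
The points at distance exactly r from the centre are (-6, -4), (-4, 6), (3, 2) — 3 points.

3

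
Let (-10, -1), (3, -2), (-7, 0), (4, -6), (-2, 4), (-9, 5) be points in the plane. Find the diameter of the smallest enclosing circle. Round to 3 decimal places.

By Welzl's lemma the MEC is supported by two points (diametrically opposite) or three points (on a circumcircle).
The farthest pair is (4, -6)–(-9, 5) with squared distance 290. The circle on this segment as diameter has centre (-2.5, -0.5) and r² = 290/4 = 72.5.
Check (-10, -1): distance² to centre = 56.5 ≤ 72.5, so it lies inside.
All remaining points lie in this disk, and no smaller disk contains both endpoints, so this is the minimum enclosing circle.
Diameter = 2r = 2√(72.5) ≈ 17.029.

17.029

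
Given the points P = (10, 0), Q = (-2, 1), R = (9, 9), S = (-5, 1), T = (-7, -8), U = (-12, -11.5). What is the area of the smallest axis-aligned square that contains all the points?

The bounding box has width 22 and height 20.5.
An axis-aligned square enclosing the set must have side ≥ max(width, height).
So the minimum side is max(22, 20.5) = 22.
Area = 22² = 484.

484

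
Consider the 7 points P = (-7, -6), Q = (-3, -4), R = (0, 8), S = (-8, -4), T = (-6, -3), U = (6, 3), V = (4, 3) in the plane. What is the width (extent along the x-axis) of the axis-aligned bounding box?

14

max x = 6, min x = -8, so width = 14.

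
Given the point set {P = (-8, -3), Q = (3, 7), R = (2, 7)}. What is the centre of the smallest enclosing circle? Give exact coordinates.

Side lengths²: PQ² = 221, PR² = 200, QR² = 1.
Since PQ² = 221 ≥ 200 + 1 = 201, the angle opposite PQ is not acute, so the smallest enclosing circle has PQ as diameter.
Centre = midpoint of PQ = (-2.5, 2), r² = 221/4 = 55.25.
Centre = (-2.5, 2).

(-2.5, 2)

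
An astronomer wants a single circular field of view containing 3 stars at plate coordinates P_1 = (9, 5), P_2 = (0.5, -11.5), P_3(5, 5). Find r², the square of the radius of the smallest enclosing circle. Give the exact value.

86.125

Side lengths²: P_1P_2² = 344.5, P_1P_3² = 16, P_2P_3² = 292.5.
Since P_1P_2² = 344.5 ≥ 292.5 + 16 = 308.5, the angle opposite P_1P_2 is not acute, so the smallest enclosing circle has P_1P_2 as diameter.
Centre = midpoint of P_1P_2 = (4.75, -3.25), r² = 344.5/4 = 86.125.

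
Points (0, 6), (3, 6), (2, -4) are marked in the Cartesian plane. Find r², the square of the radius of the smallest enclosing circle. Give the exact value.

26.26

Call the three points A, B, C in the order given.
Side lengths²: AB² = 9, AC² = 104, BC² = 101.
Since AC² = 104 < 101 + 9 = 110, the triangle is acute, so the smallest enclosing circle is the circumcircle.
Circumcentre = (1.5, 1.1), r² = 26.26.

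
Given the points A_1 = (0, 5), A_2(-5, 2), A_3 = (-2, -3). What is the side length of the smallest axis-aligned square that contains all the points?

The bounding box has width 5 and height 8.
An axis-aligned square enclosing the set must have side ≥ max(width, height).
So the minimum side is max(5, 8) = 8.

8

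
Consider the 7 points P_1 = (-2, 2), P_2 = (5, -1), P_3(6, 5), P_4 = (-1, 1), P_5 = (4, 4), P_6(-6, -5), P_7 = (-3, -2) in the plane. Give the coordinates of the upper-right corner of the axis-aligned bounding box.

x-range [-6, 6], y-range [-5, 5].
The upper-right corner is (6, 5).

(6, 5)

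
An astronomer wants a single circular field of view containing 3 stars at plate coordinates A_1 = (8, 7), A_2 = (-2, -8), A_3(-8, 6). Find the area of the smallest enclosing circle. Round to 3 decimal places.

287.699

Side lengths²: A_1A_2² = 325, A_1A_3² = 257, A_2A_3² = 232.
Since A_1A_2² = 325 < 257 + 232 = 489, the triangle is acute, so the smallest enclosing circle is the circumcircle.
Circumcentre = (15/46, 59/46), r² = 96889/1058.
Area = π·r² = π·96889/1058 ≈ 287.699.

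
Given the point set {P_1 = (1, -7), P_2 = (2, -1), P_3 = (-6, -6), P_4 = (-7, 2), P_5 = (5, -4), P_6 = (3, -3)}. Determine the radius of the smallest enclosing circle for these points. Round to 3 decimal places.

6.719

The minimum enclosing circle is determined by three boundary points: P_3, P_4, P_5.
Their circumcentre is (-7/6, -4/3) with r² = 1625/36.
The farthest remaining point P_1 is at distance² 1325/36 ≤ 1625/36.
r = √(1625/36) ≈ 6.719.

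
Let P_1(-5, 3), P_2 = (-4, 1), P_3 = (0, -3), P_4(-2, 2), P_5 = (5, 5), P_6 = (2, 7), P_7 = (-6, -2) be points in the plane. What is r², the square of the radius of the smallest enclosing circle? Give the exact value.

The minimum enclosing circle of a finite set is fixed by two of the points (as a diameter) or three (as a circumcircle).
The farthest pair is P_5–P_7 with squared distance 170. The circle on this segment as diameter has centre (-0.5, 1.5) and r² = 170/4 = 42.5.
Check P_1: distance² to centre = 22.5 ≤ 42.5, so it lies inside.
All remaining points lie in this disk, and no smaller disk contains both endpoints, so this is the minimum enclosing circle.

42.5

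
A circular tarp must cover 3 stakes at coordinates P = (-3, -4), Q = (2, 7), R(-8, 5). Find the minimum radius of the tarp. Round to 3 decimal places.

6.343

Side lengths²: PQ² = 146, PR² = 106, QR² = 104.
Since PQ² = 146 < 106 + 104 = 210, the triangle is acute, so the smallest enclosing circle is the circumcircle.
Circumcentre = (-2.26, 2.3), r² = 40.2376.
r = √(40.2376) ≈ 6.343.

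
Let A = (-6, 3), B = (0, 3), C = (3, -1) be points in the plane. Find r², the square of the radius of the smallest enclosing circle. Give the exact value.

Side lengths²: AB² = 36, AC² = 97, BC² = 25.
Since AC² = 97 ≥ 36 + 25 = 61, the angle opposite AC is not acute, so the smallest enclosing circle has AC as diameter.
Centre = midpoint of AC = (-1.5, 1), r² = 97/4 = 24.25.

24.25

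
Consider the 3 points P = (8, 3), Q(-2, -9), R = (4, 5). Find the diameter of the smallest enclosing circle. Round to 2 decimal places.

Side lengths²: PQ² = 244, PR² = 20, QR² = 232.
Since PQ² = 244 < 232 + 20 = 252, the triangle is acute, so the smallest enclosing circle is the circumcircle.
Circumcentre = (45/17, -46/17), r² = 17690/289.
Diameter = 2r = 2√(17690/289) ≈ 15.65.

15.65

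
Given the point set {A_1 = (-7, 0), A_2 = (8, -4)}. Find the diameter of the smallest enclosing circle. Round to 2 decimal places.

15.52

The smallest circle enclosing two points has them as diameter endpoints.
Centre = midpoint = (0.5, -2); r² = |A_1A_2|²/4 = 241/4 = 60.25.
Diameter = 2r = 2√(60.25) ≈ 15.52.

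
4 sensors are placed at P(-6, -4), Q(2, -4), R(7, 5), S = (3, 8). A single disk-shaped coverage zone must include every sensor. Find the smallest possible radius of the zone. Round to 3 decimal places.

A smallest enclosing disk is always determined by at most three of the input points on its boundary.
The farthest pair is P–R with squared distance 250. The circle on this segment as diameter has centre (0.5, 0.5) and r² = 250/4 = 62.5.
Check Q: distance² to centre = 22.5 ≤ 62.5, so it lies inside.
All remaining points lie in this disk, and no smaller disk contains both endpoints, so this is the minimum enclosing circle.
r = √(62.5) ≈ 7.906.

7.906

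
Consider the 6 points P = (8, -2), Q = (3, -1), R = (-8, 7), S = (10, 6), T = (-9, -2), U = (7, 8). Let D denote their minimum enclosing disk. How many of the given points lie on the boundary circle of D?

The farthest pair is S–T with squared distance 425. The circle on this segment as diameter has centre (0.5, 2) and r² = 425/4 = 106.25.
Check P: distance² to centre = 72.25 ≤ 106.25, so it lies inside.
All remaining points lie in this disk, and no smaller disk contains both endpoints, so this is the minimum enclosing circle.
The points at distance exactly r from the centre are S, T — 2 points.

2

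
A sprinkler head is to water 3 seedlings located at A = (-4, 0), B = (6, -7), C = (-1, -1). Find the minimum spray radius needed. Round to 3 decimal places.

Side lengths²: AB² = 149, AC² = 10, BC² = 85.
Since AB² = 149 ≥ 85 + 10 = 95, the angle opposite AB is not acute, so the smallest enclosing circle has AB as diameter.
Centre = midpoint of AB = (1, -3.5), r² = 149/4 = 37.25.
r = √(37.25) ≈ 6.103.

6.103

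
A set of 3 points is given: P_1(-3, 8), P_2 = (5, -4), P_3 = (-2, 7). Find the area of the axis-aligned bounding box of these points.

96

x ranges over [-3, 5], width 8.
y ranges over [-4, 8], height 12.
Area = 8 × 12 = 96.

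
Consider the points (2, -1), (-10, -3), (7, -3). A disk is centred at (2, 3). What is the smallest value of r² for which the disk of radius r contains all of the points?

180

The required radius is the distance from (2, 3) to the farthest point.
Squared distances: 16, 180, 61.
Maximum is 180, attained at (-10, -3).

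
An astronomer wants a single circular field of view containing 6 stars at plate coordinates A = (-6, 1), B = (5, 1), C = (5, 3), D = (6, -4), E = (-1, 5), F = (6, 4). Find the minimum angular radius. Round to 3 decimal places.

The minimum enclosing circle of a finite set is fixed by two of the points (as a diameter) or three (as a circumcircle).
The minimum enclosing circle is determined by three boundary points: A, D, F.
Their circumcentre is (0.625, 0) with r² = 44.890625.
The farthest remaining point C is at distance² 28.140625 ≤ 44.890625.
r = √(44.890625) ≈ 6.700.

6.700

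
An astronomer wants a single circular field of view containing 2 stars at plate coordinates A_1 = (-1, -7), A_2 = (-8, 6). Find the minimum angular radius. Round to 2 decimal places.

The smallest circle enclosing two points has them as diameter endpoints.
Centre = midpoint = (-4.5, -0.5); r² = |A_1A_2|²/4 = 218/4 = 54.5.
r = √(54.5) ≈ 7.38.

7.38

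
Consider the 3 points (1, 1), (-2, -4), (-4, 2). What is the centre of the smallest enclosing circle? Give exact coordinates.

(-27/14, -9/14)

Call the three points A, B, C in the order given.
Side lengths²: AB² = 34, AC² = 26, BC² = 40.
Since BC² = 40 < 34 + 26 = 60, the triangle is acute, so the smallest enclosing circle is the circumcircle.
Circumcentre = (-27/14, -9/14), r² = 1105/98.
Centre = (-27/14, -9/14).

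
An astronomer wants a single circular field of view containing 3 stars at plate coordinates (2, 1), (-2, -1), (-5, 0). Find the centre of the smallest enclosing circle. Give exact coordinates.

(-1.5, 0.5)

Call the three points A, B, C in the order given.
Side lengths²: AB² = 20, AC² = 50, BC² = 10.
Since AC² = 50 ≥ 20 + 10 = 30, the angle opposite AC is not acute, so the smallest enclosing circle has AC as diameter.
Centre = midpoint of AC = (-1.5, 0.5), r² = 50/4 = 12.5.
Centre = (-1.5, 0.5).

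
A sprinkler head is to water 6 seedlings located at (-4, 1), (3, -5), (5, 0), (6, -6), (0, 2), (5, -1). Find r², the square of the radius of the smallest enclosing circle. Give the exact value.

The farthest pair is (-4, 1)–(6, -6) with squared distance 149. The circle on this segment as diameter has centre (1, -2.5) and r² = 149/4 = 37.25.
Check (3, -5): distance² to centre = 10.25 ≤ 37.25, so it lies inside.
All remaining points lie in this disk, and no smaller disk contains both endpoints, so this is the minimum enclosing circle.

37.25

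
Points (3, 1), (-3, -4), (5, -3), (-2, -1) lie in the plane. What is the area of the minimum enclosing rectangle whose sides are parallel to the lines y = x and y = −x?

49.5

In coordinates u = x + y, v = x − y the rectangle is axis-aligned; the map (x,y)→(u,v) scales areas by 2.
u-values: 4, -7, 2, -3; range = 4 − (-7) = 11.
v-values: 2, 1, 8, -1; range = 8 − (-1) = 9.
Area = (11 × 9) / 2 = 49.5.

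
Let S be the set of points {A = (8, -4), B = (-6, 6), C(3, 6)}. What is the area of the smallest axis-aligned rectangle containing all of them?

x ranges over [-6, 8], width 14.
y ranges over [-4, 6], height 10.
Area = 14 × 10 = 140.

140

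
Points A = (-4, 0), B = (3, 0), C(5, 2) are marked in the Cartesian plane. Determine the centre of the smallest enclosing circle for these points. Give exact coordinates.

Side lengths²: AB² = 49, AC² = 85, BC² = 8.
Since AC² = 85 ≥ 49 + 8 = 57, the angle opposite AC is not acute, so the smallest enclosing circle has AC as diameter.
Centre = midpoint of AC = (0.5, 1), r² = 85/4 = 21.25.
Centre = (0.5, 1).

(0.5, 1)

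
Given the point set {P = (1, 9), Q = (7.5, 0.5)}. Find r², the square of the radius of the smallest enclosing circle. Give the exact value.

28.625

The smallest circle enclosing two points has them as diameter endpoints.
Centre = midpoint = (4.25, 4.75); r² = |PQ|²/4 = 114.5/4 = 28.625.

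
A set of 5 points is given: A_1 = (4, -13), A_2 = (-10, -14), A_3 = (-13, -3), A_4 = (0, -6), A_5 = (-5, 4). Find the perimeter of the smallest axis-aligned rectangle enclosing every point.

Width = max x − min x = 4 − (-13) = 17.
Height = max y − min y = 4 − (-14) = 18.
Perimeter = 2(17 + 18) = 70.

70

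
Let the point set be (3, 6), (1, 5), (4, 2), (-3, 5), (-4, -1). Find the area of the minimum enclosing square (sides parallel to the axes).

64

The bounding box has width 8 and height 7.
An axis-aligned square enclosing the set must have side ≥ max(width, height).
So the minimum side is max(8, 7) = 8.
Area = 8² = 64.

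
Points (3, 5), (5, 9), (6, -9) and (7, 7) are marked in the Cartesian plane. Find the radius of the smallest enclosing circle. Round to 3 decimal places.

A smallest enclosing disk is always determined by at most three of the input points on its boundary.
The farthest pair is (5, 9)–(6, -9) with squared distance 325. The circle on this segment as diameter has centre (5.5, 0) and r² = 325/4 = 81.25.
Check (3, 5): distance² to centre = 31.25 ≤ 81.25, so it lies inside.
All remaining points lie in this disk, and no smaller disk contains both endpoints, so this is the minimum enclosing circle.
r = √(81.25) ≈ 9.014.

9.014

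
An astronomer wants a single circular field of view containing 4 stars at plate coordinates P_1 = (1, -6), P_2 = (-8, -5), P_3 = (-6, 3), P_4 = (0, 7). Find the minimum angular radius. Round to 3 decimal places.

The minimum enclosing circle is determined by three boundary points: P_1, P_2, P_4.
Their circumcentre is (-83/29, 7/29) with r² = 45305/841.
The farthest remaining point P_3 is at distance² 14681/841 ≤ 45305/841.
r = √(45305/841) ≈ 7.340.

7.340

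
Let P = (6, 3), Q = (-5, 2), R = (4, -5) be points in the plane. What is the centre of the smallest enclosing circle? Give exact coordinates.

(31/43, 3/43)

Side lengths²: PQ² = 122, PR² = 68, QR² = 130.
Since QR² = 130 < 122 + 68 = 190, the triangle is acute, so the smallest enclosing circle is the circumcircle.
Circumcentre = (31/43, 3/43), r² = 67405/1849.
Centre = (31/43, 3/43).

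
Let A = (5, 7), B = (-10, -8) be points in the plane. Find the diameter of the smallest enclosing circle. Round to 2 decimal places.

The smallest circle enclosing two points has them as diameter endpoints.
Centre = midpoint = (-2.5, -0.5); r² = |AB|²/4 = 450/4 = 112.5.
Diameter = 2r = 2√(112.5) ≈ 21.21.

21.21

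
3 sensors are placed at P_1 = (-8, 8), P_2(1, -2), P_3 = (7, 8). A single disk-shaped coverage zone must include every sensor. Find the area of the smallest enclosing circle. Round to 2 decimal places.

193.33

Side lengths²: P_1P_2² = 181, P_1P_3² = 225, P_2P_3² = 136.
Since P_1P_3² = 225 < 181 + 136 = 317, the triangle is acute, so the smallest enclosing circle is the circumcircle.
Circumcentre = (-0.5, 5.7), r² = 61.54.
Area = π·r² = π·61.54 ≈ 193.33.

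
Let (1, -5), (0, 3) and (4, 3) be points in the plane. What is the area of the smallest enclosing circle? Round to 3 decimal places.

Call the three points A, B, C in the order given.
Side lengths²: AB² = 65, AC² = 73, BC² = 16.
Since AC² = 73 < 65 + 16 = 81, the triangle is acute, so the smallest enclosing circle is the circumcircle.
Circumcentre = (2, -0.8125), r² = 18.53515625.
Area = π·r² = π·18.53515625 ≈ 58.230.

58.230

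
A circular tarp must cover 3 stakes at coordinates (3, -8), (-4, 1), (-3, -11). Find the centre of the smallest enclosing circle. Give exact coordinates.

Call the three points A, B, C in the order given.
Side lengths²: AB² = 130, AC² = 45, BC² = 145.
Since BC² = 145 < 130 + 45 = 175, the triangle is acute, so the smallest enclosing circle is the circumcircle.
Circumcentre = (-2.3, -4.9), r² = 37.7.
Centre = (-2.3, -4.9).

(-2.3, -4.9)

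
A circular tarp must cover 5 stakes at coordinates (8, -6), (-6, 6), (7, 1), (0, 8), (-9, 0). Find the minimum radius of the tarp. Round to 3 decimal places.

9.291

The minimum enclosing circle of a finite set is fixed by two of the points (as a diameter) or three (as a circumcircle).
The minimum enclosing circle is determined by three boundary points: (8, -6), (-6, 6), (-9, 0).
Their circumcentre is (0.25, -0.875) with r² = 86.328125.
The farthest remaining point (0, 8) is at distance² 78.828125 ≤ 86.328125.
r = √(86.328125) ≈ 9.291.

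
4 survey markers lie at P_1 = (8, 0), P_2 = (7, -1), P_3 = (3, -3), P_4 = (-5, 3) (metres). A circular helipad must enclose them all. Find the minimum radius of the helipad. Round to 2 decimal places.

6.67

The farthest pair is P_1–P_4 with squared distance 178. The circle on this segment as diameter has centre (1.5, 1.5) and r² = 178/4 = 44.5.
Check P_2: distance² to centre = 36.5 ≤ 44.5, so it lies inside.
All remaining points lie in this disk, and no smaller disk contains both endpoints, so this is the minimum enclosing circle.
r = √(44.5) ≈ 6.67.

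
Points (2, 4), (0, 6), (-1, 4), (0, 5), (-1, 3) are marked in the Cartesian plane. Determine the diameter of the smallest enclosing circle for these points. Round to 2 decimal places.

A smallest enclosing disk is always determined by at most three of the input points on its boundary.
The minimum enclosing circle is determined by three boundary points: (2, 4), (0, 6), (-1, 3).
Their circumcentre is (0.25, 4.25) with r² = 3.125.
The farthest remaining point (-1, 4) is at distance² 1.625 ≤ 3.125.
Diameter = 2r = 2√(3.125) ≈ 3.54.

3.54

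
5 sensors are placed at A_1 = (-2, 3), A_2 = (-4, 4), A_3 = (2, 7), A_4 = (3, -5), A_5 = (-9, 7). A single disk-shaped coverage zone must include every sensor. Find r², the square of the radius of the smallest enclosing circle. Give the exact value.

72

A smallest enclosing disk is always determined by at most three of the input points on its boundary.
The farthest pair is A_4–A_5 with squared distance 288. The circle on this segment as diameter has centre (-3, 1) and r² = 288/4 = 72.
Check A_1: distance² to centre = 5 ≤ 72, so it lies inside.
All remaining points lie in this disk, and no smaller disk contains both endpoints, so this is the minimum enclosing circle.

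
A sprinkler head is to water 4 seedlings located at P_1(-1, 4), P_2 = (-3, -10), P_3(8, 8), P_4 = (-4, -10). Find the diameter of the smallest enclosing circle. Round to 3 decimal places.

21.633

A smallest enclosing disk is always determined by at most three of the input points on its boundary.
The farthest pair is P_3–P_4 with squared distance 468. The circle on this segment as diameter has centre (2, -1) and r² = 468/4 = 117.
Check P_1: distance² to centre = 34 ≤ 117, so it lies inside.
All remaining points lie in this disk, and no smaller disk contains both endpoints, so this is the minimum enclosing circle.
Diameter = 2r = 2√117 ≈ 21.633.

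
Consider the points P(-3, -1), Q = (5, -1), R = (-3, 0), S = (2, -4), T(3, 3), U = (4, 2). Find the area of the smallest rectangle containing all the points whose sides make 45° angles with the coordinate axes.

In coordinates u = x + y, v = x − y the rectangle is axis-aligned; the map (x,y)→(u,v) scales areas by 2.
u-values: -4, 4, -3, -2, 6, 6; range = 6 − (-4) = 10.
v-values: -2, 6, -3, 6, 0, 2; range = 6 − (-3) = 9.
Area = (10 × 9) / 2 = 45.

45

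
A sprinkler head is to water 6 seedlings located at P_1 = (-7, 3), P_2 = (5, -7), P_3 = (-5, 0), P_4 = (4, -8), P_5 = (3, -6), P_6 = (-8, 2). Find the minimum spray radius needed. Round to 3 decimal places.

7.906

A smallest enclosing disk is always determined by at most three of the input points on its boundary.
The farthest pair is P_2–P_6 with squared distance 250. The circle on this segment as diameter has centre (-1.5, -2.5) and r² = 250/4 = 62.5.
Check P_1: distance² to centre = 60.5 ≤ 62.5, so it lies inside.
All remaining points lie in this disk, and no smaller disk contains both endpoints, so this is the minimum enclosing circle.
r = √(62.5) ≈ 7.906.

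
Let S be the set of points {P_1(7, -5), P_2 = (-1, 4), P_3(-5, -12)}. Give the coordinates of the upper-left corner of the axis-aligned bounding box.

(-5, 4)

x-range [-5, 7], y-range [-12, 4].
The upper-left corner is (-5, 4).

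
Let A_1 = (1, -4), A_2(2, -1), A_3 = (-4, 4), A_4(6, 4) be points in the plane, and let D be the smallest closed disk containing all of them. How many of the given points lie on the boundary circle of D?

A smallest enclosing disk is always determined by at most three of the input points on its boundary.
The minimum enclosing circle is determined by three boundary points: A_1, A_3, A_4.
Their circumcentre is (1, 1.5625) with r² = 30.94140625.
The farthest remaining point A_2 is at distance² 7.56640625 ≤ 30.94140625.
The points at distance exactly r from the centre are A_1, A_3, A_4 — 3 points.

3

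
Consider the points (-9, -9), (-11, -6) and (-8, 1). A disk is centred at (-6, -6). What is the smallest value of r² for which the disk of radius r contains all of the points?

The required radius is the distance from (-6, -6) to the farthest point.
Squared distances: 18, 25, 53.
Maximum is 53, attained at (-8, 1).

53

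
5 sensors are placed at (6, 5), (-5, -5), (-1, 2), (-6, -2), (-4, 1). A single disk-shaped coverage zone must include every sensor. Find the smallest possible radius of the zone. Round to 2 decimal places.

7.43

The farthest pair is (6, 5)–(-5, -5) with squared distance 221. The circle on this segment as diameter has centre (0.5, 0) and r² = 221/4 = 55.25.
Check (-1, 2): distance² to centre = 6.25 ≤ 55.25, so it lies inside.
All remaining points lie in this disk, and no smaller disk contains both endpoints, so this is the minimum enclosing circle.
r = √(55.25) ≈ 7.43.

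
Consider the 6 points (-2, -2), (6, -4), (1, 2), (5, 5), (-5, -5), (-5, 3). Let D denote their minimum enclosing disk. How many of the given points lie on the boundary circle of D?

By Welzl's lemma the MEC is supported by two points (diametrically opposite) or three points (on a circumcircle).
The minimum enclosing circle is determined by three boundary points: (6, -4), (5, 5), (-5, -5).
Their circumcentre is (0.1, -0.1) with r² = 50.02.
The farthest remaining point (-5, 3) is at distance² 35.62 ≤ 50.02.
The points at distance exactly r from the centre are (6, -4), (5, 5), (-5, -5) — 3 points.

3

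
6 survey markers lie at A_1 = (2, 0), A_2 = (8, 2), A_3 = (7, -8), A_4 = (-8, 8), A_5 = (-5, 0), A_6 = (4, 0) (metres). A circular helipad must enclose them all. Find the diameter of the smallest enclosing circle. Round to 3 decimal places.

21.932

By Welzl's lemma the MEC is supported by two points (diametrically opposite) or three points (on a circumcircle).
The farthest pair is A_3–A_4 with squared distance 481. The circle on this segment as diameter has centre (-0.5, 0) and r² = 481/4 = 120.25.
Check A_1: distance² to centre = 6.25 ≤ 120.25, so it lies inside.
All remaining points lie in this disk, and no smaller disk contains both endpoints, so this is the minimum enclosing circle.
Diameter = 2r = 2√(120.25) ≈ 21.932.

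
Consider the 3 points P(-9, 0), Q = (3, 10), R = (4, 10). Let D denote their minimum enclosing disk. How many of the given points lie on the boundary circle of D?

2

Side lengths²: PQ² = 244, PR² = 269, QR² = 1.
Since PR² = 269 ≥ 244 + 1 = 245, the angle opposite PR is not acute, so the smallest enclosing circle has PR as diameter.
Centre = midpoint of PR = (-2.5, 5), r² = 269/4 = 67.25.
The points at distance exactly r from the centre are P, R — 2 points.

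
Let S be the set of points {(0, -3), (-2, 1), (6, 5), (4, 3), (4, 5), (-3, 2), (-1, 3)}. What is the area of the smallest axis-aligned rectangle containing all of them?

72

x ranges over [-3, 6], width 9.
y ranges over [-3, 5], height 8.
Area = 9 × 8 = 72.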